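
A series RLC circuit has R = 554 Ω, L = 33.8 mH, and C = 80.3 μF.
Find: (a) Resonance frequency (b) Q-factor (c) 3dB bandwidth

Step 1 — Resonance condition Im(Z)=0 gives ω₀ = 1/√(LC).
Step 2 — ω₀ = 1/√(0.0338·8.03e-05) = 607 rad/s.
Step 3 — f₀ = ω₀/(2π) = 96.61 Hz.
Step 4 — Series Q: Q = ω₀L/R = 607·0.0338/554 = 0.03703.
Step 5 — 3dB bandwidth: Δω = ω₀/Q = 1.639e+04 rad/s; BW = Δω/(2π) = 2609 Hz.

(a) f₀ = 96.61 Hz  (b) Q = 0.03703  (c) BW = 2609 Hz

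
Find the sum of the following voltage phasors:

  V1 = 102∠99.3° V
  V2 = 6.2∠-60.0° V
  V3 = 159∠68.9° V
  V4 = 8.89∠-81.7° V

Step 1 — Convert each phasor to rectangular form:
  V1 = 102·(cos(99.3°) + j·sin(99.3°)) = -16.48 + j100.7 V
  V2 = 6.2·(cos(-60.0°) + j·sin(-60.0°)) = 3.1 - j5.369 V
  V3 = 159·(cos(68.9°) + j·sin(68.9°)) = 57.24 + j148.3 V
  V4 = 8.89·(cos(-81.7°) + j·sin(-81.7°)) = 1.283 - j8.797 V
Step 2 — Sum components: V_total = 45.14 + j234.8 V.
Step 3 — Convert to polar: |V_total| = 239.1 V, ∠V_total = 79.1°.

V_total = 239.1∠79.1° V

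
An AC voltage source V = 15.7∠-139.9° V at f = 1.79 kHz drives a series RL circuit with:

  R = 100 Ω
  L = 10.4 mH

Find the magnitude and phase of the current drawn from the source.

Step 1 — Angular frequency: ω = 2π·f = 2π·1790 = 1.125e+04 rad/s.
Step 2 — Component impedances:
  R: Z = R = 100 Ω
  L: Z = jωL = j·1.125e+04·0.0104 = 0 + j117 Ω
Step 3 — Series combination: Z_total = R + L = 100 + j117 Ω = 153.9∠49.5° Ω.
Step 4 — Source phasor: V = 15.7∠-139.9° V = -12.01 - j10.11 V.
Step 5 — Ohm's law: I = V / Z_total = (-12.01 - j10.11) / (100 + j117) = -0.1007 + j0.01661 A.
Step 6 — Convert to polar: |I| = 0.102 A, ∠I = 170.6°.

I = 0.102∠170.6° A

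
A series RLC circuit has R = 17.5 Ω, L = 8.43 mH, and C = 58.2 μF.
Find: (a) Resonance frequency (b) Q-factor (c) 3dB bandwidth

Step 1 — Resonance: ω₀ = 1/√(LC) = 1/√(0.00843·5.82e-05) = 1428 rad/s.
Step 2 — f₀ = ω₀/(2π) = 227.2 Hz.
Step 3 — Series Q: Q = ω₀L/R = 1428·0.00843/17.5 = 0.6877.
Step 4 — Bandwidth: Δω = ω₀/Q = 2076 rad/s; BW = Δω/(2π) = 330.4 Hz.

(a) f₀ = 227.2 Hz  (b) Q = 0.6877  (c) BW = 330.4 Hz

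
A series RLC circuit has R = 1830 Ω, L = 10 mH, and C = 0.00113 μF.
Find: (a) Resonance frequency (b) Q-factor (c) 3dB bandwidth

Step 1 — Resonance condition Im(Z)=0 gives ω₀ = 1/√(LC).
Step 2 — ω₀ = 1/√(0.01·1.13e-09) = 2.975e+05 rad/s.
Step 3 — f₀ = ω₀/(2π) = 4.735e+04 Hz.
Step 4 — Series Q: Q = ω₀L/R = 2.975e+05·0.01/1830 = 1.626.
Step 5 — 3dB bandwidth: Δω = ω₀/Q = 1.83e+05 rad/s; BW = Δω/(2π) = 2.913e+04 Hz.

(a) f₀ = 4.735e+04 Hz  (b) Q = 1.626  (c) BW = 2.913e+04 Hz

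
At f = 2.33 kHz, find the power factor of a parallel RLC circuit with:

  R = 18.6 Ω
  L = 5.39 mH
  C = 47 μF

Step 1 — Angular frequency: ω = 2π·f = 2π·2330 = 1.464e+04 rad/s.
Step 2 — Component impedances:
  R: Z = R = 18.6 Ω
  L: Z = jωL = j·1.464e+04·0.00539 = 0 + j78.91 Ω
  C: Z = 1/(jωC) = -j/(ω·C) = 0 - j1.453 Ω
Step 3 — Parallel combination: 1/Z_total = 1/R + 1/L + 1/C; Z_total = 0.1171 - j1.471 Ω = 1.476∠-85.4° Ω.
Step 4 — Power factor: PF = cos(φ) = Re(Z)/|Z| = 0.11712/1.4759 = 0.07935.
Step 5 — Type: Im(Z) = -1.471 ⇒ leading (phase φ = -85.4°).

PF = 0.07935 (leading, φ = -85.4°)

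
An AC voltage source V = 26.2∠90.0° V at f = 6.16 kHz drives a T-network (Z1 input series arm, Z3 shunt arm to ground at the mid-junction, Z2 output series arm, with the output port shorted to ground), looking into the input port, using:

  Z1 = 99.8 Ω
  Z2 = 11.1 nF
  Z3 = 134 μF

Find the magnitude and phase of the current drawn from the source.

Step 1 — Angular frequency: ω = 2π·f = 2π·6160 = 3.87e+04 rad/s.
Step 2 — Component impedances:
  Z1: Z = R = 99.8 Ω
  Z2: Z = 1/(jωC) = -j/(ω·C) = 0 - j2328 Ω
  Z3: Z = 1/(jωC) = -j/(ω·C) = 0 - j0.1928 Ω
Step 3 — With the output port shorted to ground, the output series arm Z2 runs from the junction to ground; the shunt arm Z3 also runs from the junction to ground. They appear in parallel: Z3 || Z2 = 0 - j0.1928 Ω.
Step 4 — Series with input arm Z1: Z_in = Z1 + (Z3 || Z2) = 99.8 - j0.1928 Ω = 99.8∠-0.1° Ω.
Step 5 — Source phasor: V = 26.2∠90.0° V = 0 + j26.2 V.
Step 6 — Ohm's law: I = V / Z_total = (0 + j26.2) / (99.8 - j0.1928) = -0.0005072 + j0.2625 A.
Step 7 — Convert to polar: |I| = 0.2625 A, ∠I = 90.1°.

I = 0.2625∠90.1° A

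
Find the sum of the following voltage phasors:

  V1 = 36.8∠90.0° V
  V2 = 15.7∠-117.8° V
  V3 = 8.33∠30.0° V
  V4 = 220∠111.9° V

Step 1 — Convert each phasor to rectangular form:
  V1 = 36.8·(cos(90.0°) + j·sin(90.0°)) = 0 + j36.8 V
  V2 = 15.7·(cos(-117.8°) + j·sin(-117.8°)) = -7.322 - j13.89 V
  V3 = 8.33·(cos(30.0°) + j·sin(30.0°)) = 7.214 + j4.165 V
  V4 = 220·(cos(111.9°) + j·sin(111.9°)) = -82.06 + j204.1 V
Step 2 — Sum components: V_total = -82.17 + j231.2 V.
Step 3 — Convert to polar: |V_total| = 245.4 V, ∠V_total = 109.6°.

V_total = 245.4∠109.6° V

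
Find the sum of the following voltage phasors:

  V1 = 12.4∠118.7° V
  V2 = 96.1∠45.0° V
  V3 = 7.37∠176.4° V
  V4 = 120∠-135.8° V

Step 1 — Convert each phasor to rectangular form:
  V1 = 12.4·(cos(118.7°) + j·sin(118.7°)) = -5.955 + j10.88 V
  V2 = 96.1·(cos(45.0°) + j·sin(45.0°)) = 67.95 + j67.95 V
  V3 = 7.37·(cos(176.4°) + j·sin(176.4°)) = -7.355 + j0.4628 V
  V4 = 120·(cos(-135.8°) + j·sin(-135.8°)) = -86.03 - j83.66 V
Step 2 — Sum components: V_total = -31.39 - j4.367 V.
Step 3 — Convert to polar: |V_total| = 31.69 V, ∠V_total = -172.1°.

V_total = 31.69∠-172.1° V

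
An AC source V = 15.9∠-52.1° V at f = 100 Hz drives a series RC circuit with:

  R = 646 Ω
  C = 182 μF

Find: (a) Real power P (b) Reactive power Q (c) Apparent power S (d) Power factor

Step 1 — Angular frequency: ω = 2π·f = 2π·100 = 628.3 rad/s.
Step 2 — Component impedances:
  R: Z = R = 646 Ω
  C: Z = 1/(jωC) = -j/(ω·C) = 0 - j8.745 Ω
Step 3 — Series combination: Z_total = R + C = 646 - j8.745 Ω = 646.1∠-0.8° Ω.
Step 4 — Source phasor: V = 15.9∠-52.1° V = 9.767 - j12.55 V.
Step 5 — Current: I = V / Z = 0.01538 - j0.01921 A = 0.02461∠-51.3° A.
Step 6 — Complex power: S = V·I* = 0.3913 - j0.005297 VA.
Step 7 — Real power: P = Re(S) = 0.3913 W.
Step 8 — Reactive power: Q = Im(S) = -0.005297 VAR.
Step 9 — Apparent power: |S| = 0.3913 VA.
Step 10 — Power factor: PF = P/|S| = 0.9999 (leading).

(a) P = 0.3913 W  (b) Q = -0.005297 VAR  (c) S = 0.3913 VA  (d) PF = 0.9999 (leading)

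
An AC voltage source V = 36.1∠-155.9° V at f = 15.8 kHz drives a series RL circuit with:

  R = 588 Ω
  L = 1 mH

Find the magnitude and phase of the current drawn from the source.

Step 1 — Angular frequency: ω = 2π·f = 2π·1.58e+04 = 9.927e+04 rad/s.
Step 2 — Component impedances:
  R: Z = R = 588 Ω
  L: Z = jωL = j·9.927e+04·0.001 = 0 + j99.27 Ω
Step 3 — Series combination: Z_total = R + L = 588 + j99.27 Ω = 596.3∠9.6° Ω.
Step 4 — Source phasor: V = 36.1∠-155.9° V = -32.95 - j14.74 V.
Step 5 — Ohm's law: I = V / Z_total = (-32.95 - j14.74) / (588 + j99.27) = -0.05861 - j0.01517 A.
Step 6 — Convert to polar: |I| = 0.06054 A, ∠I = -165.5°.

I = 0.06054∠-165.5° A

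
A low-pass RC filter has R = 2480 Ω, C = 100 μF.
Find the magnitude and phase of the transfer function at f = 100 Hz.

Step 1 — Angular frequency: ω = 2π·100 = 628.3 rad/s.
Step 2 — Transfer function: H(jω) = 1/(1 + jωRC).
Step 3 — Denominator: 1 + jωRC = 1 + j·628.3·2480·0.0001 = 1 + j155.8.
Step 4 — H = 4.118e-05 - j0.006417.
Step 5 — Magnitude: |H| = 0.006417 (-43.9 dB); phase: φ = -89.6°.

|H| = 0.006417 (-43.9 dB), φ = -89.6°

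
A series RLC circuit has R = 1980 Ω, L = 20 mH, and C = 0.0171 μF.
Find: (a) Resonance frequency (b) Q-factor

Step 1 — Resonance condition Im(Z)=0 gives ω₀ = 1/√(LC).
Step 2 — ω₀ = 1/√(0.02·1.71e-08) = 5.407e+04 rad/s.
Step 3 — f₀ = ω₀/(2π) = 8606 Hz.
Step 4 — Series Q: Q = ω₀L/R = 5.407e+04·0.02/1980 = 0.5462.

(a) f₀ = 8606 Hz  (b) Q = 0.5462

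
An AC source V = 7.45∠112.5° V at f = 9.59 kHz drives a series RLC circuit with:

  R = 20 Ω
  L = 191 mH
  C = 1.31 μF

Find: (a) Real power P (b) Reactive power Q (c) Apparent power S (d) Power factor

Step 1 — Angular frequency: ω = 2π·f = 2π·9590 = 6.026e+04 rad/s.
Step 2 — Component impedances:
  R: Z = R = 20 Ω
  L: Z = jωL = j·6.026e+04·0.191 = 0 + j1.151e+04 Ω
  C: Z = 1/(jωC) = -j/(ω·C) = 0 - j12.67 Ω
Step 3 — Series combination: Z_total = R + L + C = 20 + j1.15e+04 Ω = 1.15e+04∠89.9° Ω.
Step 4 — Source phasor: V = 7.45∠112.5° V = -2.851 + j6.883 V.
Step 5 — Current: I = V / Z = 0.0005983 + j0.000249 A = 0.000648∠22.6° A.
Step 6 — Complex power: S = V·I* = 8.399e-06 + j0.004828 VA.
Step 7 — Real power: P = Re(S) = 8.399e-06 W.
Step 8 — Reactive power: Q = Im(S) = 0.004828 VAR.
Step 9 — Apparent power: |S| = 0.004828 VA.
Step 10 — Power factor: PF = P/|S| = 0.00174 (lagging).

(a) P = 8.399e-06 W  (b) Q = 0.004828 VAR  (c) S = 0.004828 VA  (d) PF = 0.00174 (lagging)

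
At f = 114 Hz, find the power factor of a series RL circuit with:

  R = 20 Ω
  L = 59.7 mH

Step 1 — Angular frequency: ω = 2π·f = 2π·114 = 716.3 rad/s.
Step 2 — Component impedances:
  R: Z = R = 20 Ω
  L: Z = jωL = j·716.3·0.0597 = 0 + j42.76 Ω
Step 3 — Series combination: Z_total = R + L = 20 + j42.76 Ω = 47.21∠64.9° Ω.
Step 4 — Power factor: PF = cos(φ) = Re(Z)/|Z| = 20/47.208 = 0.4237.
Step 5 — Type: Im(Z) = 42.76 ⇒ lagging (phase φ = 64.9°).

PF = 0.4237 (lagging, φ = 64.9°)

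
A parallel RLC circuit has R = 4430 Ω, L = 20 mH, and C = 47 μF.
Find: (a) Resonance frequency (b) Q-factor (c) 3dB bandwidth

Step 1 — Resonance: ω₀ = 1/√(LC) = 1/√(0.02·4.7e-05) = 1031 rad/s.
Step 2 — f₀ = ω₀/(2π) = 164.2 Hz.
Step 3 — Parallel Q: Q = R/(ω₀L) = 4430/(1031·0.02) = 214.8.
Step 4 — Bandwidth: Δω = ω₀/Q = 4.803 rad/s; BW = Δω/(2π) = 0.7644 Hz.

(a) f₀ = 164.2 Hz  (b) Q = 214.8  (c) BW = 0.7644 Hz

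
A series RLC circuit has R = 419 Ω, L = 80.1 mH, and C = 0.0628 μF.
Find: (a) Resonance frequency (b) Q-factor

Step 1 — Resonance condition Im(Z)=0 gives ω₀ = 1/√(LC).
Step 2 — ω₀ = 1/√(0.0801·6.28e-08) = 1.41e+04 rad/s.
Step 3 — f₀ = ω₀/(2π) = 2244 Hz.
Step 4 — Series Q: Q = ω₀L/R = 1.41e+04·0.0801/419 = 2.695.

(a) f₀ = 2244 Hz  (b) Q = 2.695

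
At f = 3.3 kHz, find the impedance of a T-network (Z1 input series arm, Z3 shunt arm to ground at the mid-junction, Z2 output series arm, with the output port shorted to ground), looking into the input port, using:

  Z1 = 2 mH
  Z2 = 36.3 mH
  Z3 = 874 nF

Step 1 — Angular frequency: ω = 2π·f = 2π·3300 = 2.073e+04 rad/s.
Step 2 — Component impedances:
  Z1: Z = jωL = j·2.073e+04·0.002 = 0 + j41.47 Ω
  Z2: Z = jωL = j·2.073e+04·0.0363 = 0 + j752.7 Ω
  Z3: Z = 1/(jωC) = -j/(ω·C) = 0 - j55.18 Ω
Step 3 — With the output port shorted to ground, the output series arm Z2 runs from the junction to ground; the shunt arm Z3 also runs from the junction to ground. They appear in parallel: Z3 || Z2 = 0 - j59.55 Ω.
Step 4 — Series with input arm Z1: Z_in = Z1 + (Z3 || Z2) = 0 - j18.08 Ω = 18.08∠-90.0° Ω.

Z = 0 - j18.08 Ω = 18.08∠-90.0° Ω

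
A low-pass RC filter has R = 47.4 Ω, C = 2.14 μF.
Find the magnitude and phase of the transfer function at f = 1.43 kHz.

Step 1 — Angular frequency: ω = 2π·1430 = 8985 rad/s.
Step 2 — Transfer function: H(jω) = 1/(1 + jωRC).
Step 3 — Denominator: 1 + jωRC = 1 + j·8985·47.4·2.14e-06 = 1 + j0.9114.
Step 4 — H = 0.5463 - j0.4979.
Step 5 — Magnitude: |H| = 0.7391 (-2.6 dB); phase: φ = -42.3°.

|H| = 0.7391 (-2.6 dB), φ = -42.3°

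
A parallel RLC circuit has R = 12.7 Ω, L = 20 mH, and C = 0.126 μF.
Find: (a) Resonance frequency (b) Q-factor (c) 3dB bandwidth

Step 1 — Resonance: ω₀ = 1/√(LC) = 1/√(0.02·1.26e-07) = 1.992e+04 rad/s.
Step 2 — f₀ = ω₀/(2π) = 3170 Hz.
Step 3 — Parallel Q: Q = R/(ω₀L) = 12.7/(1.992e+04·0.02) = 0.03188.
Step 4 — Bandwidth: Δω = ω₀/Q = 6.249e+05 rad/s; BW = Δω/(2π) = 9.946e+04 Hz.

(a) f₀ = 3170 Hz  (b) Q = 0.03188  (c) BW = 9.946e+04 Hz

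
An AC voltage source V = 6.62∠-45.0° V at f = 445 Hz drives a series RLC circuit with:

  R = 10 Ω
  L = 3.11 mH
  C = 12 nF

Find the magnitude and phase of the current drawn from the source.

Step 1 — Angular frequency: ω = 2π·f = 2π·445 = 2796 rad/s.
Step 2 — Component impedances:
  R: Z = R = 10 Ω
  L: Z = jωL = j·2796·0.00311 = 0 + j8.696 Ω
  C: Z = 1/(jωC) = -j/(ω·C) = 0 - j2.98e+04 Ω
Step 3 — Series combination: Z_total = R + L + C = 10 - j2.98e+04 Ω = 2.98e+04∠-90.0° Ω.
Step 4 — Source phasor: V = 6.62∠-45.0° V = 4.681 - j4.681 V.
Step 5 — Ohm's law: I = V / Z_total = (4.681 - j4.681) / (10 - j2.98e+04) = 0.0001572 + j0.0001571 A.
Step 6 — Convert to polar: |I| = 0.0002222 A, ∠I = 45.0°.

I = 0.0002222∠45.0° A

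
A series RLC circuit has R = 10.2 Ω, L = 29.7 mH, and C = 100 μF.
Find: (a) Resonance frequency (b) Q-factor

Step 1 — Resonance condition Im(Z)=0 gives ω₀ = 1/√(LC).
Step 2 — ω₀ = 1/√(0.0297·0.0001) = 580.3 rad/s.
Step 3 — f₀ = ω₀/(2π) = 92.35 Hz.
Step 4 — Series Q: Q = ω₀L/R = 580.3·0.0297/10.2 = 1.69.

(a) f₀ = 92.35 Hz  (b) Q = 1.69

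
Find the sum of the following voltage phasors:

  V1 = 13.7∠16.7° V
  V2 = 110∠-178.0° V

Step 1 — Convert each phasor to rectangular form:
  V1 = 13.7·(cos(16.7°) + j·sin(16.7°)) = 13.12 + j3.937 V
  V2 = 110·(cos(-178.0°) + j·sin(-178.0°)) = -109.9 - j3.839 V
Step 2 — Sum components: V_total = -96.81 + j0.09789 V.
Step 3 — Convert to polar: |V_total| = 96.81 V, ∠V_total = 179.9°.

V_total = 96.81∠179.9° V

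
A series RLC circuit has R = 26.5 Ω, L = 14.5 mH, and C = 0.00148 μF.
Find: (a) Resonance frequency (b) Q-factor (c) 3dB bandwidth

Step 1 — Resonance condition Im(Z)=0 gives ω₀ = 1/√(LC).
Step 2 — ω₀ = 1/√(0.0145·1.48e-09) = 2.159e+05 rad/s.
Step 3 — f₀ = ω₀/(2π) = 3.436e+04 Hz.
Step 4 — Series Q: Q = ω₀L/R = 2.159e+05·0.0145/26.5 = 118.1.
Step 5 — 3dB bandwidth: Δω = ω₀/Q = 1828 rad/s; BW = Δω/(2π) = 290.9 Hz.

(a) f₀ = 3.436e+04 Hz  (b) Q = 118.1  (c) BW = 290.9 Hz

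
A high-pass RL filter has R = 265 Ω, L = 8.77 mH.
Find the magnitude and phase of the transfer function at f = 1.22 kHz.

Step 1 — Angular frequency: ω = 2π·1220 = 7665 rad/s.
Step 2 — Transfer function: H(jω) = jωL/(R + jωL).
Step 3 — Numerator jωL = j·67.23; denominator R + jωL = 265 + j67.23.
Step 4 — H = 0.06046 + j0.2383.
Step 5 — Magnitude: |H| = 0.2459 (-12.2 dB); phase: φ = 75.8°.

|H| = 0.2459 (-12.2 dB), φ = 75.8°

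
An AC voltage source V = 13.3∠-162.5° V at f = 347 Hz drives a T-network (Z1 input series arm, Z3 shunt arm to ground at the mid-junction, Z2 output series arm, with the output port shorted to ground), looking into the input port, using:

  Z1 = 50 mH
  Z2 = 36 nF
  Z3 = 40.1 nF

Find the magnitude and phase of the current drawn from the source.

Step 1 — Angular frequency: ω = 2π·f = 2π·347 = 2180 rad/s.
Step 2 — Component impedances:
  Z1: Z = jωL = j·2180·0.05 = 0 + j109 Ω
  Z2: Z = 1/(jωC) = -j/(ω·C) = 0 - j1.274e+04 Ω
  Z3: Z = 1/(jωC) = -j/(ω·C) = 0 - j1.144e+04 Ω
Step 3 — With the output port shorted to ground, the output series arm Z2 runs from the junction to ground; the shunt arm Z3 also runs from the junction to ground. They appear in parallel: Z3 || Z2 = 0 - j6027 Ω.
Step 4 — Series with input arm Z1: Z_in = Z1 + (Z3 || Z2) = 0 - j5918 Ω = 5918∠-90.0° Ω.
Step 5 — Source phasor: V = 13.3∠-162.5° V = -12.68 - j3.999 V.
Step 6 — Ohm's law: I = V / Z_total = (-12.68 - j3.999) / (0 - j5918) = 0.0006758 - j0.002143 A.
Step 7 — Convert to polar: |I| = 0.002247 A, ∠I = -72.5°.

I = 0.002247∠-72.5° A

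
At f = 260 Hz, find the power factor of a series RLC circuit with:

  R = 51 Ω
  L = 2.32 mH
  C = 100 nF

Step 1 — Angular frequency: ω = 2π·f = 2π·260 = 1634 rad/s.
Step 2 — Component impedances:
  R: Z = R = 51 Ω
  L: Z = jωL = j·1634·0.00232 = 0 + j3.79 Ω
  C: Z = 1/(jωC) = -j/(ω·C) = 0 - j6121 Ω
Step 3 — Series combination: Z_total = R + L + C = 51 - j6118 Ω = 6118∠-89.5° Ω.
Step 4 — Power factor: PF = cos(φ) = Re(Z)/|Z| = 51/6118 = 0.008336.
Step 5 — Type: Im(Z) = -6118 ⇒ leading (phase φ = -89.5°).

PF = 0.008336 (leading, φ = -89.5°)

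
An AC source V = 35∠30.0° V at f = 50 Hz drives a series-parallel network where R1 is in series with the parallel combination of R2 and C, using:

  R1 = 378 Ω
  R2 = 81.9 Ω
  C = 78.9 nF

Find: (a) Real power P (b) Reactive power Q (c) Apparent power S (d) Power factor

Step 1 — Angular frequency: ω = 2π·f = 2π·50 = 314.2 rad/s.
Step 2 — Component impedances:
  R1: Z = R = 378 Ω
  R2: Z = R = 81.9 Ω
  C: Z = 1/(jωC) = -j/(ω·C) = 0 - j4.034e+04 Ω
Step 3 — Parallel branch: R2 || C = 1/(1/R2 + 1/C) = 81.9 - j0.1663 Ω.
Step 4 — Series with R1: Z_total = R1 + (R2 || C) = 459.9 - j0.1663 Ω = 459.9∠-0.0° Ω.
Step 5 — Source phasor: V = 35∠30.0° V = 30.31 + j17.5 V.
Step 6 — Current: I = V / Z = 0.06589 + j0.03808 A = 0.0761∠30.0° A.
Step 7 — Complex power: S = V·I* = 2.664 - j0.0009629 VA.
Step 8 — Real power: P = Re(S) = 2.664 W.
Step 9 — Reactive power: Q = Im(S) = -0.0009629 VAR.
Step 10 — Apparent power: |S| = 2.664 VA.
Step 11 — Power factor: PF = P/|S| = 1 (leading).

(a) P = 2.664 W  (b) Q = -0.0009629 VAR  (c) S = 2.664 VA  (d) PF = 1 (leading)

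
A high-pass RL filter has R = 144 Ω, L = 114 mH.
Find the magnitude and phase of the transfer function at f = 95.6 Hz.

Step 1 — Angular frequency: ω = 2π·95.6 = 600.7 rad/s.
Step 2 — Transfer function: H(jω) = jωL/(R + jωL).
Step 3 — Numerator jωL = j·68.48; denominator R + jωL = 144 + j68.48.
Step 4 — H = 0.1844 + j0.3878.
Step 5 — Magnitude: |H| = 0.4294 (-7.3 dB); phase: φ = 64.6°.

|H| = 0.4294 (-7.3 dB), φ = 64.6°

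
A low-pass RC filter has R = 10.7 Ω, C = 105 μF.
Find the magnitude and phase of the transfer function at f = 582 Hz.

Step 1 — Angular frequency: ω = 2π·582 = 3657 rad/s.
Step 2 — Transfer function: H(jω) = 1/(1 + jωRC).
Step 3 — Denominator: 1 + jωRC = 1 + j·3657·10.7·0.000105 = 1 + j4.108.
Step 4 — H = 0.05593 - j0.2298.
Step 5 — Magnitude: |H| = 0.2365 (-12.5 dB); phase: φ = -76.3°.

|H| = 0.2365 (-12.5 dB), φ = -76.3°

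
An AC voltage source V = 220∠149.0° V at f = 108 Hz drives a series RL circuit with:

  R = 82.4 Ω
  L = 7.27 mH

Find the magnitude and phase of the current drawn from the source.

Step 1 — Angular frequency: ω = 2π·f = 2π·108 = 678.6 rad/s.
Step 2 — Component impedances:
  R: Z = R = 82.4 Ω
  L: Z = jωL = j·678.6·0.00727 = 0 + j4.933 Ω
Step 3 — Series combination: Z_total = R + L = 82.4 + j4.933 Ω = 82.55∠3.4° Ω.
Step 4 — Source phasor: V = 220∠149.0° V = -188.6 + j113.3 V.
Step 5 — Ohm's law: I = V / Z_total = (-188.6 + j113.3) / (82.4 + j4.933) = -2.198 + j1.507 A.
Step 6 — Convert to polar: |I| = 2.665 A, ∠I = 145.6°.

I = 2.665∠145.6° A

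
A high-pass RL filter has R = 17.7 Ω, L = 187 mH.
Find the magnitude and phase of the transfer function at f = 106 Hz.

Step 1 — Angular frequency: ω = 2π·106 = 666 rad/s.
Step 2 — Transfer function: H(jω) = jωL/(R + jωL).
Step 3 — Numerator jωL = j·124.5; denominator R + jωL = 17.7 + j124.5.
Step 4 — H = 0.9802 + j0.1393.
Step 5 — Magnitude: |H| = 0.9901 (-0.1 dB); phase: φ = 8.1°.

|H| = 0.9901 (-0.1 dB), φ = 8.1°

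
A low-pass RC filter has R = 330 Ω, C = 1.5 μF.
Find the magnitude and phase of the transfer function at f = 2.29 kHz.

Step 1 — Angular frequency: ω = 2π·2290 = 1.439e+04 rad/s.
Step 2 — Transfer function: H(jω) = 1/(1 + jωRC).
Step 3 — Denominator: 1 + jωRC = 1 + j·1.439e+04·330·1.5e-06 = 1 + j7.122.
Step 4 — H = 0.01933 - j0.1377.
Step 5 — Magnitude: |H| = 0.139 (-17.1 dB); phase: φ = -82.0°.

|H| = 0.139 (-17.1 dB), φ = -82.0°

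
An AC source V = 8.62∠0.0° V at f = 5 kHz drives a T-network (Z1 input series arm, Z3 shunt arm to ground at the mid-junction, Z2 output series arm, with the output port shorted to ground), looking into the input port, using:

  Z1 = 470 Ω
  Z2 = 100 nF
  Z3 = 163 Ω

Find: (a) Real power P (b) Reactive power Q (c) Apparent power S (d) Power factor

Step 1 — Angular frequency: ω = 2π·f = 2π·5000 = 3.142e+04 rad/s.
Step 2 — Component impedances:
  Z1: Z = R = 470 Ω
  Z2: Z = 1/(jωC) = -j/(ω·C) = 0 - j318.3 Ω
  Z3: Z = R = 163 Ω
Step 3 — With the output port shorted to ground, the output series arm Z2 runs from the junction to ground; the shunt arm Z3 also runs from the junction to ground. They appear in parallel: Z3 || Z2 = 129.1 - j66.13 Ω.
Step 4 — Series with input arm Z1: Z_in = Z1 + (Z3 || Z2) = 599.1 - j66.13 Ω = 602.8∠-6.3° Ω.
Step 5 — Source phasor: V = 8.62∠0.0° V = 8.62 V.
Step 6 — Current: I = V / Z = 0.01421 + j0.001569 A = 0.0143∠6.3° A.
Step 7 — Complex power: S = V·I* = 0.1225 - j0.01352 VA.
Step 8 — Real power: P = Re(S) = 0.1225 W.
Step 9 — Reactive power: Q = Im(S) = -0.01352 VAR.
Step 10 — Apparent power: |S| = 0.1233 VA.
Step 11 — Power factor: PF = P/|S| = 0.994 (leading).

(a) P = 0.1225 W  (b) Q = -0.01352 VAR  (c) S = 0.1233 VA  (d) PF = 0.994 (leading)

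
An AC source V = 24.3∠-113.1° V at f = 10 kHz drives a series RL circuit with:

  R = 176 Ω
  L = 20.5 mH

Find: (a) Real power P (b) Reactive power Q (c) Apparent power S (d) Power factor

Step 1 — Angular frequency: ω = 2π·f = 2π·1e+04 = 6.283e+04 rad/s.
Step 2 — Component impedances:
  R: Z = R = 176 Ω
  L: Z = jωL = j·6.283e+04·0.0205 = 0 + j1288 Ω
Step 3 — Series combination: Z_total = R + L = 176 + j1288 Ω = 1300∠82.2° Ω.
Step 4 — Source phasor: V = 24.3∠-113.1° V = -9.534 - j22.35 V.
Step 5 — Current: I = V / Z = -0.01803 + j0.004938 A = 0.01869∠164.7° A.
Step 6 — Complex power: S = V·I* = 0.06149 + j0.45 VA.
Step 7 — Real power: P = Re(S) = 0.06149 W.
Step 8 — Reactive power: Q = Im(S) = 0.45 VAR.
Step 9 — Apparent power: |S| = 0.4542 VA.
Step 10 — Power factor: PF = P/|S| = 0.1354 (lagging).

(a) P = 0.06149 W  (b) Q = 0.45 VAR  (c) S = 0.4542 VA  (d) PF = 0.1354 (lagging)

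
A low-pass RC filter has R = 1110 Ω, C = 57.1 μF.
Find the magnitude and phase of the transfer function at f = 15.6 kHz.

Step 1 — Angular frequency: ω = 2π·1.56e+04 = 9.802e+04 rad/s.
Step 2 — Transfer function: H(jω) = 1/(1 + jωRC).
Step 3 — Denominator: 1 + jωRC = 1 + j·9.802e+04·1110·5.71e-05 = 1 + j6212.
Step 4 — H = 2.591e-08 - j0.000161.
Step 5 — Magnitude: |H| = 0.000161 (-75.9 dB); phase: φ = -90.0°.

|H| = 0.000161 (-75.9 dB), φ = -90.0°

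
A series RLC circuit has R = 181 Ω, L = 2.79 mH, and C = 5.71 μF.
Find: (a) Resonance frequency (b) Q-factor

Step 1 — Resonance condition Im(Z)=0 gives ω₀ = 1/√(LC).
Step 2 — ω₀ = 1/√(0.00279·5.71e-06) = 7923 rad/s.
Step 3 — f₀ = ω₀/(2π) = 1261 Hz.
Step 4 — Series Q: Q = ω₀L/R = 7923·0.00279/181 = 0.1221.

(a) f₀ = 1261 Hz  (b) Q = 0.1221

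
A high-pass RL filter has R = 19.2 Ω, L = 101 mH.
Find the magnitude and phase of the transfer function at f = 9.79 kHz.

Step 1 — Angular frequency: ω = 2π·9790 = 6.151e+04 rad/s.
Step 2 — Transfer function: H(jω) = jωL/(R + jωL).
Step 3 — Numerator jωL = j·6213; denominator R + jωL = 19.2 + j6213.
Step 4 — H = 1 + j0.00309.
Step 5 — Magnitude: |H| = 1 (-0.0 dB); phase: φ = 0.2°.

|H| = 1 (-0.0 dB), φ = 0.2°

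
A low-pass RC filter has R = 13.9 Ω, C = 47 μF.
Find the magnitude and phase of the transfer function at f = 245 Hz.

Step 1 — Angular frequency: ω = 2π·245 = 1539 rad/s.
Step 2 — Transfer function: H(jω) = 1/(1 + jωRC).
Step 3 — Denominator: 1 + jωRC = 1 + j·1539·13.9·4.7e-05 = 1 + j1.006.
Step 4 — H = 0.4972 - j0.5.
Step 5 — Magnitude: |H| = 0.7051 (-3.0 dB); phase: φ = -45.2°.

|H| = 0.7051 (-3.0 dB), φ = -45.2°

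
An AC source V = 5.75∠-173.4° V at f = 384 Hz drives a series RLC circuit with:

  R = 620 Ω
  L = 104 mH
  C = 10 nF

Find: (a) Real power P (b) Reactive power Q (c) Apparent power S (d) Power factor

Step 1 — Angular frequency: ω = 2π·f = 2π·384 = 2413 rad/s.
Step 2 — Component impedances:
  R: Z = R = 620 Ω
  L: Z = jωL = j·2413·0.104 = 0 + j250.9 Ω
  C: Z = 1/(jωC) = -j/(ω·C) = 0 - j4.145e+04 Ω
Step 3 — Series combination: Z_total = R + L + C = 620 - j4.12e+04 Ω = 4.12e+04∠-89.1° Ω.
Step 4 — Source phasor: V = 5.75∠-173.4° V = -5.712 - j0.6609 V.
Step 5 — Current: I = V / Z = 1.395e-05 - j0.0001389 A = 0.0001396∠-84.3° A.
Step 6 — Complex power: S = V·I* = 1.208e-05 - j0.0008024 VA.
Step 7 — Real power: P = Re(S) = 1.208e-05 W.
Step 8 — Reactive power: Q = Im(S) = -0.0008024 VAR.
Step 9 — Apparent power: |S| = 0.0008025 VA.
Step 10 — Power factor: PF = P/|S| = 0.01505 (leading).

(a) P = 1.208e-05 W  (b) Q = -0.0008024 VAR  (c) S = 0.0008025 VA  (d) PF = 0.01505 (leading)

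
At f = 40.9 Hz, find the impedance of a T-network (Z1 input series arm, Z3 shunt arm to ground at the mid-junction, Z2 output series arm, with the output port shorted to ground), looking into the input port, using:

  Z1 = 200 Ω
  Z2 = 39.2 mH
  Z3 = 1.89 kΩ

Step 1 — Angular frequency: ω = 2π·f = 2π·40.9 = 257 rad/s.
Step 2 — Component impedances:
  Z1: Z = R = 200 Ω
  Z2: Z = jωL = j·257·0.0392 = 0 + j10.07 Ω
  Z3: Z = R = 1890 Ω
Step 3 — With the output port shorted to ground, the output series arm Z2 runs from the junction to ground; the shunt arm Z3 also runs from the junction to ground. They appear in parallel: Z3 || Z2 = 0.05369 + j10.07 Ω.
Step 4 — Series with input arm Z1: Z_in = Z1 + (Z3 || Z2) = 200.1 + j10.07 Ω = 200.3∠2.9° Ω.

Z = 200.1 + j10.07 Ω = 200.3∠2.9° Ω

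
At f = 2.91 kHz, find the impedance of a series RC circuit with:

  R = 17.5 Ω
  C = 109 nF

Step 1 — Angular frequency: ω = 2π·f = 2π·2910 = 1.828e+04 rad/s.
Step 2 — Component impedances:
  R: Z = R = 17.5 Ω
  C: Z = 1/(jωC) = -j/(ω·C) = 0 - j501.8 Ω
Step 3 — Series combination: Z_total = R + C = 17.5 - j501.8 Ω = 502.1∠-88.0° Ω.

Z = 17.5 - j501.8 Ω = 502.1∠-88.0° Ω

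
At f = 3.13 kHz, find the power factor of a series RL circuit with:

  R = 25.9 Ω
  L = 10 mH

Step 1 — Angular frequency: ω = 2π·f = 2π·3130 = 1.967e+04 rad/s.
Step 2 — Component impedances:
  R: Z = R = 25.9 Ω
  L: Z = jωL = j·1.967e+04·0.01 = 0 + j196.7 Ω
Step 3 — Series combination: Z_total = R + L = 25.9 + j196.7 Ω = 198.4∠82.5° Ω.
Step 4 — Power factor: PF = cos(φ) = Re(Z)/|Z| = 25.9/198.36 = 0.1306.
Step 5 — Type: Im(Z) = 196.7 ⇒ lagging (phase φ = 82.5°).

PF = 0.1306 (lagging, φ = 82.5°)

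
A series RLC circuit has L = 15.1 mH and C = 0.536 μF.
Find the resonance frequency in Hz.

Step 1 — Resonance condition Im(Z)=0 gives ω₀ = 1/√(LC).
Step 2 — ω₀ = 1/√(0.0151·5.36e-07) = 1.112e+04 rad/s.
Step 3 — f₀ = ω₀/(2π) = 1769 Hz.

f₀ = 1769 Hz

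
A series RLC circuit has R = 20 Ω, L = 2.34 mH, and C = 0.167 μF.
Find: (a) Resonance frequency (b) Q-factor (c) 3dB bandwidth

Step 1 — Resonance: ω₀ = 1/√(LC) = 1/√(0.00234·1.67e-07) = 5.059e+04 rad/s.
Step 2 — f₀ = ω₀/(2π) = 8051 Hz.
Step 3 — Series Q: Q = ω₀L/R = 5.059e+04·0.00234/20 = 5.919.
Step 4 — Bandwidth: Δω = ω₀/Q = 8547 rad/s; BW = Δω/(2π) = 1360 Hz.

(a) f₀ = 8051 Hz  (b) Q = 5.919  (c) BW = 1360 Hz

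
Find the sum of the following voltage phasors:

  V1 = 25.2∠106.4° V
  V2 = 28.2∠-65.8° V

Step 1 — Convert each phasor to rectangular form:
  V1 = 25.2·(cos(106.4°) + j·sin(106.4°)) = -7.115 + j24.17 V
  V2 = 28.2·(cos(-65.8°) + j·sin(-65.8°)) = 11.56 - j25.72 V
Step 2 — Sum components: V_total = 4.445 - j1.547 V.
Step 3 — Convert to polar: |V_total| = 4.706 V, ∠V_total = -19.2°.

V_total = 4.706∠-19.2° V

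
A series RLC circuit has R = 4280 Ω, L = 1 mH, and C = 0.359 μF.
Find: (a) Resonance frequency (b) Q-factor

Step 1 — Resonance condition Im(Z)=0 gives ω₀ = 1/√(LC).
Step 2 — ω₀ = 1/√(0.001·3.59e-07) = 5.278e+04 rad/s.
Step 3 — f₀ = ω₀/(2π) = 8400 Hz.
Step 4 — Series Q: Q = ω₀L/R = 5.278e+04·0.001/4280 = 0.01233.

(a) f₀ = 8400 Hz  (b) Q = 0.01233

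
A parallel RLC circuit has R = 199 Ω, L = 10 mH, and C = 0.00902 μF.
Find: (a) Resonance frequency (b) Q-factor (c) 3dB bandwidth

Step 1 — Resonance: ω₀ = 1/√(LC) = 1/√(0.01·9.02e-09) = 1.053e+05 rad/s.
Step 2 — f₀ = ω₀/(2π) = 1.676e+04 Hz.
Step 3 — Parallel Q: Q = R/(ω₀L) = 199/(1.053e+05·0.01) = 0.189.
Step 4 — Bandwidth: Δω = ω₀/Q = 5.571e+05 rad/s; BW = Δω/(2π) = 8.867e+04 Hz.

(a) f₀ = 1.676e+04 Hz  (b) Q = 0.189  (c) BW = 8.867e+04 Hz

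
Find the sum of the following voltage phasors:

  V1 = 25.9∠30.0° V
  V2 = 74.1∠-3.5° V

Step 1 — Convert each phasor to rectangular form:
  V1 = 25.9·(cos(30.0°) + j·sin(30.0°)) = 22.43 + j12.95 V
  V2 = 74.1·(cos(-3.5°) + j·sin(-3.5°)) = 73.96 - j4.524 V
Step 2 — Sum components: V_total = 96.39 + j8.426 V.
Step 3 — Convert to polar: |V_total| = 96.76 V, ∠V_total = 5.0°.

V_total = 96.76∠5.0° V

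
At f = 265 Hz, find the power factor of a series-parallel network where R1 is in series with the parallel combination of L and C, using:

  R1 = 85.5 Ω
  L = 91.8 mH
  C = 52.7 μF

Step 1 — Angular frequency: ω = 2π·f = 2π·265 = 1665 rad/s.
Step 2 — Component impedances:
  R1: Z = R = 85.5 Ω
  L: Z = jωL = j·1665·0.0918 = 0 + j152.9 Ω
  C: Z = 1/(jωC) = -j/(ω·C) = 0 - j11.4 Ω
Step 3 — Parallel branch: L || C = 1/(1/L + 1/C) = 0 - j12.31 Ω.
Step 4 — Series with R1: Z_total = R1 + (L || C) = 85.5 - j12.31 Ω = 86.38∠-8.2° Ω.
Step 5 — Power factor: PF = cos(φ) = Re(Z)/|Z| = 85.5/86.38 = 0.9898.
Step 6 — Type: Im(Z) = -12.31 ⇒ leading (phase φ = -8.2°).

PF = 0.9898 (leading, φ = -8.2°)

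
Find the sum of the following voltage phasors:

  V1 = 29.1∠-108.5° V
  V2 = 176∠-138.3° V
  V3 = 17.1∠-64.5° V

Step 1 — Convert each phasor to rectangular form:
  V1 = 29.1·(cos(-108.5°) + j·sin(-108.5°)) = -9.234 - j27.6 V
  V2 = 176·(cos(-138.3°) + j·sin(-138.3°)) = -131.4 - j117.1 V
  V3 = 17.1·(cos(-64.5°) + j·sin(-64.5°)) = 7.362 - j15.43 V
Step 2 — Sum components: V_total = -133.3 - j160.1 V.
Step 3 — Convert to polar: |V_total| = 208.3 V, ∠V_total = -129.8°.

V_total = 208.3∠-129.8° V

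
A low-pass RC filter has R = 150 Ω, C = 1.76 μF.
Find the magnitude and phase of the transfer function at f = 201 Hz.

Step 1 — Angular frequency: ω = 2π·201 = 1263 rad/s.
Step 2 — Transfer function: H(jω) = 1/(1 + jωRC).
Step 3 — Denominator: 1 + jωRC = 1 + j·1263·150·1.76e-06 = 1 + j0.3334.
Step 4 — H = 0.9 - j0.3001.
Step 5 — Magnitude: |H| = 0.9487 (-0.5 dB); phase: φ = -18.4°.

|H| = 0.9487 (-0.5 dB), φ = -18.4°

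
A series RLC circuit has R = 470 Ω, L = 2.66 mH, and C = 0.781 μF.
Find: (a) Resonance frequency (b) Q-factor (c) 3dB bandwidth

Step 1 — Resonance: ω₀ = 1/√(LC) = 1/√(0.00266·7.81e-07) = 2.194e+04 rad/s.
Step 2 — f₀ = ω₀/(2π) = 3492 Hz.
Step 3 — Series Q: Q = ω₀L/R = 2.194e+04·0.00266/470 = 0.1242.
Step 4 — Bandwidth: Δω = ω₀/Q = 1.767e+05 rad/s; BW = Δω/(2π) = 2.812e+04 Hz.

(a) f₀ = 3492 Hz  (b) Q = 0.1242  (c) BW = 2.812e+04 Hz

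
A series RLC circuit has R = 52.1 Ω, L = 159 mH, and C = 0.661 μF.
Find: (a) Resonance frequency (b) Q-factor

Step 1 — Resonance condition Im(Z)=0 gives ω₀ = 1/√(LC).
Step 2 — ω₀ = 1/√(0.159·6.61e-07) = 3085 rad/s.
Step 3 — f₀ = ω₀/(2π) = 490.9 Hz.
Step 4 — Series Q: Q = ω₀L/R = 3085·0.159/52.1 = 9.414.

(a) f₀ = 490.9 Hz  (b) Q = 9.414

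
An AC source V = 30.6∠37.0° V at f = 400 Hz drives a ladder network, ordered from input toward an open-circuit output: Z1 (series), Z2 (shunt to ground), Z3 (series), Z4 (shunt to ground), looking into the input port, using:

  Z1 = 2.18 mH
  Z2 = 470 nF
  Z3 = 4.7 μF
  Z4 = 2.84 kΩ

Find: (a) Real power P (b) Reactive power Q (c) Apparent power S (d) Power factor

Step 1 — Angular frequency: ω = 2π·f = 2π·400 = 2513 rad/s.
Step 2 — Component impedances:
  Z1: Z = jωL = j·2513·0.00218 = 0 + j5.479 Ω
  Z2: Z = 1/(jωC) = -j/(ω·C) = 0 - j846.6 Ω
  Z3: Z = 1/(jωC) = -j/(ω·C) = 0 - j84.66 Ω
  Z4: Z = R = 2840 Ω
Step 3 — Ladder network (open output): work backward from the far end, alternating series and parallel combinations. Z_in = 227.9 - j766.4 Ω = 799.5∠-73.4° Ω.
Step 4 — Source phasor: V = 30.6∠37.0° V = 24.44 + j18.42 V.
Step 5 — Current: I = V / Z = -0.01337 + j0.03586 A = 0.03827∠110.4° A.
Step 6 — Complex power: S = V·I* = 0.3338 - j1.123 VA.
Step 7 — Real power: P = Re(S) = 0.3338 W.
Step 8 — Reactive power: Q = Im(S) = -1.123 VAR.
Step 9 — Apparent power: |S| = 1.171 VA.
Step 10 — Power factor: PF = P/|S| = 0.285 (leading).

(a) P = 0.3338 W  (b) Q = -1.123 VAR  (c) S = 1.171 VA  (d) PF = 0.285 (leading)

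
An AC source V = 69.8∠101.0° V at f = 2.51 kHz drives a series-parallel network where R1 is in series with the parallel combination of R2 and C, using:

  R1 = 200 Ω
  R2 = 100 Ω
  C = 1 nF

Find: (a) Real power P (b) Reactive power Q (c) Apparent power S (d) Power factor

Step 1 — Angular frequency: ω = 2π·f = 2π·2510 = 1.577e+04 rad/s.
Step 2 — Component impedances:
  R1: Z = R = 200 Ω
  R2: Z = R = 100 Ω
  C: Z = 1/(jωC) = -j/(ω·C) = 0 - j6.341e+04 Ω
Step 3 — Parallel branch: R2 || C = 1/(1/R2 + 1/C) = 100 - j0.1577 Ω.
Step 4 — Series with R1: Z_total = R1 + (R2 || C) = 300 - j0.1577 Ω = 300∠-0.0° Ω.
Step 5 — Source phasor: V = 69.8∠101.0° V = -13.32 + j68.52 V.
Step 6 — Current: I = V / Z = -0.04451 + j0.2284 A = 0.2327∠101.0° A.
Step 7 — Complex power: S = V·I* = 16.24 - j0.008537 VA.
Step 8 — Real power: P = Re(S) = 16.24 W.
Step 9 — Reactive power: Q = Im(S) = -0.008537 VAR.
Step 10 — Apparent power: |S| = 16.24 VA.
Step 11 — Power factor: PF = P/|S| = 1 (leading).

(a) P = 16.24 W  (b) Q = -0.008537 VAR  (c) S = 16.24 VA  (d) PF = 1 (leading)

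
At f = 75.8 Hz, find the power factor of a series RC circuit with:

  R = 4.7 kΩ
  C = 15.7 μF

Step 1 — Angular frequency: ω = 2π·f = 2π·75.8 = 476.3 rad/s.
Step 2 — Component impedances:
  R: Z = R = 4700 Ω
  C: Z = 1/(jωC) = -j/(ω·C) = 0 - j133.7 Ω
Step 3 — Series combination: Z_total = R + C = 4700 - j133.7 Ω = 4702∠-1.6° Ω.
Step 4 — Power factor: PF = cos(φ) = Re(Z)/|Z| = 4700/4702 = 0.9996.
Step 5 — Type: Im(Z) = -133.7 ⇒ leading (phase φ = -1.6°).

PF = 0.9996 (leading, φ = -1.6°)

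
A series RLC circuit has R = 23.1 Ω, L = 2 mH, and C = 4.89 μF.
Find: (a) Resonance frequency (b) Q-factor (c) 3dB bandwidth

Step 1 — Resonance: ω₀ = 1/√(LC) = 1/√(0.002·4.89e-06) = 1.011e+04 rad/s.
Step 2 — f₀ = ω₀/(2π) = 1609 Hz.
Step 3 — Series Q: Q = ω₀L/R = 1.011e+04·0.002/23.1 = 0.8755.
Step 4 — Bandwidth: Δω = ω₀/Q = 1.155e+04 rad/s; BW = Δω/(2π) = 1838 Hz.

(a) f₀ = 1609 Hz  (b) Q = 0.8755  (c) BW = 1838 Hz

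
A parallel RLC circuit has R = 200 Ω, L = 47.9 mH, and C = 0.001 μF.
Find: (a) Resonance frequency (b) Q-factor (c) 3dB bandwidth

Step 1 — Resonance: ω₀ = 1/√(LC) = 1/√(0.0479·1e-09) = 1.445e+05 rad/s.
Step 2 — f₀ = ω₀/(2π) = 2.3e+04 Hz.
Step 3 — Parallel Q: Q = R/(ω₀L) = 200/(1.445e+05·0.0479) = 0.0289.
Step 4 — Bandwidth: Δω = ω₀/Q = 5e+06 rad/s; BW = Δω/(2π) = 7.958e+05 Hz.

(a) f₀ = 2.3e+04 Hz  (b) Q = 0.0289  (c) BW = 7.958e+05 Hz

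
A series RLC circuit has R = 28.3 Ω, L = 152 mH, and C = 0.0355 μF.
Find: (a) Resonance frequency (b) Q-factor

Step 1 — Resonance condition Im(Z)=0 gives ω₀ = 1/√(LC).
Step 2 — ω₀ = 1/√(0.152·3.55e-08) = 1.361e+04 rad/s.
Step 3 — f₀ = ω₀/(2π) = 2167 Hz.
Step 4 — Series Q: Q = ω₀L/R = 1.361e+04·0.152/28.3 = 73.12.

(a) f₀ = 2167 Hz  (b) Q = 73.12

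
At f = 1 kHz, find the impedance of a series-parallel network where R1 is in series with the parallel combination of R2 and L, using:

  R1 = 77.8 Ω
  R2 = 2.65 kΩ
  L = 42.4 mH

Step 1 — Angular frequency: ω = 2π·f = 2π·1000 = 6283 rad/s.
Step 2 — Component impedances:
  R1: Z = R = 77.8 Ω
  R2: Z = R = 2650 Ω
  L: Z = jωL = j·6283·0.0424 = 0 + j266.4 Ω
Step 3 — Parallel branch: R2 || L = 1/(1/R2 + 1/L) = 26.51 + j263.7 Ω.
Step 4 — Series with R1: Z_total = R1 + (R2 || L) = 104.3 + j263.7 Ω = 283.6∠68.4° Ω.

Z = 104.3 + j263.7 Ω = 283.6∠68.4° Ω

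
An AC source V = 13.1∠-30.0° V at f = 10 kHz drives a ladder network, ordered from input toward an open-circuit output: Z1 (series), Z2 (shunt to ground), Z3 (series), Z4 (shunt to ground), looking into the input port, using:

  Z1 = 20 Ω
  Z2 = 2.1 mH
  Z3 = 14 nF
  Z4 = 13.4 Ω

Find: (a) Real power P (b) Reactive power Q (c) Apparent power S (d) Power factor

Step 1 — Angular frequency: ω = 2π·f = 2π·1e+04 = 6.283e+04 rad/s.
Step 2 — Component impedances:
  Z1: Z = R = 20 Ω
  Z2: Z = jωL = j·6.283e+04·0.0021 = 0 + j131.9 Ω
  Z3: Z = 1/(jωC) = -j/(ω·C) = 0 - j1137 Ω
  Z4: Z = R = 13.4 Ω
Step 3 — Ladder network (open output): work backward from the far end, alternating series and parallel combinations. Z_in = 20.23 + j149.3 Ω = 150.6∠82.3° Ω.
Step 4 — Source phasor: V = 13.1∠-30.0° V = 11.34 - j6.55 V.
Step 5 — Current: I = V / Z = -0.03297 - j0.08047 A = 0.08697∠-112.3° A.
Step 6 — Complex power: S = V·I* = 0.153 + j1.129 VA.
Step 7 — Real power: P = Re(S) = 0.153 W.
Step 8 — Reactive power: Q = Im(S) = 1.129 VAR.
Step 9 — Apparent power: |S| = 1.139 VA.
Step 10 — Power factor: PF = P/|S| = 0.1343 (lagging).

(a) P = 0.153 W  (b) Q = 1.129 VAR  (c) S = 1.139 VA  (d) PF = 0.1343 (lagging)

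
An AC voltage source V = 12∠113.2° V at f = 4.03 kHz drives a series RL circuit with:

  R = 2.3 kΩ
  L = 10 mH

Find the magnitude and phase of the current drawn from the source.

Step 1 — Angular frequency: ω = 2π·f = 2π·4030 = 2.532e+04 rad/s.
Step 2 — Component impedances:
  R: Z = R = 2300 Ω
  L: Z = jωL = j·2.532e+04·0.01 = 0 + j253.2 Ω
Step 3 — Series combination: Z_total = R + L = 2300 + j253.2 Ω = 2314∠6.3° Ω.
Step 4 — Source phasor: V = 12∠113.2° V = -4.727 + j11.03 V.
Step 5 — Ohm's law: I = V / Z_total = (-4.727 + j11.03) / (2300 + j253.2) = -0.001509 + j0.004962 A.
Step 6 — Convert to polar: |I| = 0.005186 A, ∠I = 106.9°.

I = 0.005186∠106.9° A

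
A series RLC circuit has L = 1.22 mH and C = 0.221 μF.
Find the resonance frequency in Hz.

Step 1 — Resonance condition Im(Z)=0 gives ω₀ = 1/√(LC).
Step 2 — ω₀ = 1/√(0.00122·2.21e-07) = 6.09e+04 rad/s.
Step 3 — f₀ = ω₀/(2π) = 9693 Hz.

f₀ = 9693 Hz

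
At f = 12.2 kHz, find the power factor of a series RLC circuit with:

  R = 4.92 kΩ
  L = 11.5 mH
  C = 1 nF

Step 1 — Angular frequency: ω = 2π·f = 2π·1.22e+04 = 7.665e+04 rad/s.
Step 2 — Component impedances:
  R: Z = R = 4920 Ω
  L: Z = jωL = j·7.665e+04·0.0115 = 0 + j881.5 Ω
  C: Z = 1/(jωC) = -j/(ω·C) = 0 - j1.305e+04 Ω
Step 3 — Series combination: Z_total = R + L + C = 4920 - j1.216e+04 Ω = 1.312e+04∠-68.0° Ω.
Step 4 — Power factor: PF = cos(φ) = Re(Z)/|Z| = 4920/1.312e+04 = 0.375.
Step 5 — Type: Im(Z) = -1.216e+04 ⇒ leading (phase φ = -68.0°).

PF = 0.375 (leading, φ = -68.0°)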